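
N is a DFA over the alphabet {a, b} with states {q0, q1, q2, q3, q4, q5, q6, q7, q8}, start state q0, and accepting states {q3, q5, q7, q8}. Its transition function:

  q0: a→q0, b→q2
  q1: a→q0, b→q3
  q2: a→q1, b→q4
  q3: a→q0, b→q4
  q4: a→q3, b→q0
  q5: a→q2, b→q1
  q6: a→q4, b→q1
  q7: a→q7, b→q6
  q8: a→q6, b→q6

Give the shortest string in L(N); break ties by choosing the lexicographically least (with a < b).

A breadth-first search from q0 reaches an accepting state first via the path q0 → q2 → q1 → q3 on input bab.
No string of length < 3 is accepted (BFS exhausts all shorter strings without reaching an accepting state), and bab is the lexicographically least accepting string of length 3.

bab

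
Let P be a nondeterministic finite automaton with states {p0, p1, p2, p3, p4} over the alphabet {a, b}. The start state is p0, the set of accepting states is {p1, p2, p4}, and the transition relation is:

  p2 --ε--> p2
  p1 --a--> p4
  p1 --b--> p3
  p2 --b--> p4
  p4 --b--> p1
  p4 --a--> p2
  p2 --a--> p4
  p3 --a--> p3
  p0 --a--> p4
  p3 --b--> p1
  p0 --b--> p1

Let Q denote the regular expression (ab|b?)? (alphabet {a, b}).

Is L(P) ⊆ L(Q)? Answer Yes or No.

The string a is in L(P) but not in L(Q).
So L(P) ⊄ L(Q).

No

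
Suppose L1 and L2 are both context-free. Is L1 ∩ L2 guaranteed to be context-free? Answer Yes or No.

No

{aⁿbⁿcᵐ : m,n≥0} and {aᵐbⁿcⁿ : m,n≥0} are both context-free, but their intersection {aⁿbⁿcⁿ : n≥0} is not (pumping lemma).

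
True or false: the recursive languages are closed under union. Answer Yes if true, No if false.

Yes

Run a decider for L₁ and then a decider for L₂ on the input and accept if either accepts; both sub-runs halt, so this is again a decider.
So the recursive languages are closed under union.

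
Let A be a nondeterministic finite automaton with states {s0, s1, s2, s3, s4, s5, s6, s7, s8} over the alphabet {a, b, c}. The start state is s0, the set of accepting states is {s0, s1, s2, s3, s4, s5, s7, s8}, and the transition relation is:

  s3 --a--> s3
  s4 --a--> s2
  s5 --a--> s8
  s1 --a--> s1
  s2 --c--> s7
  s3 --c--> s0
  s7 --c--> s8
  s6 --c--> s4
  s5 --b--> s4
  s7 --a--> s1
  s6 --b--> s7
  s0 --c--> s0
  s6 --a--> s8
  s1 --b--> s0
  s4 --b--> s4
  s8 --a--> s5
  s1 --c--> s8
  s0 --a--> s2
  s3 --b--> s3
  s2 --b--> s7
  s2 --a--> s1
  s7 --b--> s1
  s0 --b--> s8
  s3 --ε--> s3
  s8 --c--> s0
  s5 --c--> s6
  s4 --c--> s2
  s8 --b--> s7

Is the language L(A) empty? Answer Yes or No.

No

The empty string ε is accepted: the run s0 ends in the accepting state s0.
Since at least one string is accepted, L(A) is not empty.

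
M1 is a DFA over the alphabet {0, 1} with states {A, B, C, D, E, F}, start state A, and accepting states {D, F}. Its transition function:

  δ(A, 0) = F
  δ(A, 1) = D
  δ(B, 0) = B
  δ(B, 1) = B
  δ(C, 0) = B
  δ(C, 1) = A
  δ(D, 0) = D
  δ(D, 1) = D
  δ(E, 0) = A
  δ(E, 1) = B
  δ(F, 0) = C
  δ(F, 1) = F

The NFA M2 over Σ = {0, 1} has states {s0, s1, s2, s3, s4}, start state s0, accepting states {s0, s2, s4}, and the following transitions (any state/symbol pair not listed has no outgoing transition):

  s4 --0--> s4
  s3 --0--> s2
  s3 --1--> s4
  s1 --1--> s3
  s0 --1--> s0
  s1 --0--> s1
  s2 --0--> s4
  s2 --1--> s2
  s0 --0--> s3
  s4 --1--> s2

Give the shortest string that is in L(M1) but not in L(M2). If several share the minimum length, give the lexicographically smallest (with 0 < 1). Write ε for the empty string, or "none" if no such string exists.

0

The string 0 is accepted by M1 but not by M2.
No shorter string lies in the difference, and 0 is the lexicographically first length-1 string in L(M1) \ L(M2).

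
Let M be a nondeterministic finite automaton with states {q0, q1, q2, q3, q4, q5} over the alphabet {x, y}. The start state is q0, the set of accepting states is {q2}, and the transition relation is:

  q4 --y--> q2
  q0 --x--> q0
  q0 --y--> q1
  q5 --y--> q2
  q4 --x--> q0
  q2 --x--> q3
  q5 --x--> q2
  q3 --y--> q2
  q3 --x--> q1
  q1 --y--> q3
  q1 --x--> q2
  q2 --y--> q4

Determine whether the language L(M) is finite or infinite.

infinite

State q0 is reachable from the start and can reach an accepting state, and it lies on the cycle q0 → q0.
Traversing that cycle any number of times yields accepted strings of unbounded length, so the language is infinite.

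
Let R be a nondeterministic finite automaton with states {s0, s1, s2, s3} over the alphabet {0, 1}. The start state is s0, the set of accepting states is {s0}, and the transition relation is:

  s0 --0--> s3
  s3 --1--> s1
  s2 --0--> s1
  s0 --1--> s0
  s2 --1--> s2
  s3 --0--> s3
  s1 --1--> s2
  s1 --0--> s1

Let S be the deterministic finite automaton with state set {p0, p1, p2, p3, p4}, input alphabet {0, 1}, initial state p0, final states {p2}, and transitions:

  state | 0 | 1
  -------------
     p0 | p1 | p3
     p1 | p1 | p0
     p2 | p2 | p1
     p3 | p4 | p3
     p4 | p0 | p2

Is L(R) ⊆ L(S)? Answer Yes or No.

No

The empty string ε is in L(R) but not in L(S).
So L(R) ⊄ L(S).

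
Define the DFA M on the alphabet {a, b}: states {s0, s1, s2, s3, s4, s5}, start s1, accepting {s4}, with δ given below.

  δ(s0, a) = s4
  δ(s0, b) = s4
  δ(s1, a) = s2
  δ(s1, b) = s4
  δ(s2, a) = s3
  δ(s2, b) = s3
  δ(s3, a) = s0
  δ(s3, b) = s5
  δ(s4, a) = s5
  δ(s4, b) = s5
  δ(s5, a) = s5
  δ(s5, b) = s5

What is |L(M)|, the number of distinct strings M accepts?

5

The useful subgraph on states {s0, s1, s2, s3, s4} is acyclic, so L(M) is finite; the longest accepting path visits 5 useful states, giving maximum string length 4.
Counting accepting paths from s1 by length: 1 of length 1, 4 of length 4. Total 5.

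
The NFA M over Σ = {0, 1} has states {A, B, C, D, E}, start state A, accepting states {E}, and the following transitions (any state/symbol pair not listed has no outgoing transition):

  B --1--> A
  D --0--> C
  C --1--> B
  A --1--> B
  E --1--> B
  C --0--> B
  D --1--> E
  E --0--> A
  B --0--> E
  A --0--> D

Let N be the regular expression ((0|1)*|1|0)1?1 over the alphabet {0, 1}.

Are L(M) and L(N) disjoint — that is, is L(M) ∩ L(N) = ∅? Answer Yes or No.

No

The string 01 is accepted by both M and N.
Hence L(M) ∩ L(N) ≠ ∅.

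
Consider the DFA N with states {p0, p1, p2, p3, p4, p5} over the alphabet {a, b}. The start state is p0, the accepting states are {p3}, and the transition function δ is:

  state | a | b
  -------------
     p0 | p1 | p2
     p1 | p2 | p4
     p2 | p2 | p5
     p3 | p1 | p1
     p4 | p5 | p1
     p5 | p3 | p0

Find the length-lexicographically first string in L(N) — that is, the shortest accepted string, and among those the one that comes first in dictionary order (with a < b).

bba

A breadth-first search from p0 reaches an accepting state first via the path p0 → p2 → p5 → p3 on input bba.
No string of length < 3 is accepted (BFS exhausts all shorter strings without reaching an accepting state), and bba is the lexicographically least accepting string of length 3.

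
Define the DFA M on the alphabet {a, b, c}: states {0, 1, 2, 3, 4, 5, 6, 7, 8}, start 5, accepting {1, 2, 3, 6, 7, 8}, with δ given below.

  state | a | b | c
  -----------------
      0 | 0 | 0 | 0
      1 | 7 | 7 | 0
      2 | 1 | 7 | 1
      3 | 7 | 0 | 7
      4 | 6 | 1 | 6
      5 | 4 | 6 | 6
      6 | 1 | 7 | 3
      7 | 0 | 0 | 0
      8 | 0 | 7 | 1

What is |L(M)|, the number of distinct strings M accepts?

The useful subgraph on states {1, 3, 4, 5, 6, 7} is acyclic, so L(M) is finite; the longest accepting path visits 5 useful states, giving maximum string length 4.
Counting accepting paths from 5 by length: 2 of length 1, 9 of length 2, 16 of length 3, 8 of length 4. Total 35.

35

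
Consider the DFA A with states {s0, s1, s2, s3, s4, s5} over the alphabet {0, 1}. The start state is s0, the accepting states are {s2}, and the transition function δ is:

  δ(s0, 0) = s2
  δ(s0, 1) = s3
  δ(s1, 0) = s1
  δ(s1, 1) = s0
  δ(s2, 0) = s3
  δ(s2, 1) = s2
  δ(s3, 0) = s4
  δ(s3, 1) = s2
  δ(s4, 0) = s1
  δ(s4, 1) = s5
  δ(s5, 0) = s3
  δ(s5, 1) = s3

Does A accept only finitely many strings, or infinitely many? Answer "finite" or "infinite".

infinite

State s2 is reachable from the start and can reach an accepting state, and it lies on the cycle s2 → s2.
Traversing that cycle any number of times yields accepted strings of unbounded length, so the language is infinite.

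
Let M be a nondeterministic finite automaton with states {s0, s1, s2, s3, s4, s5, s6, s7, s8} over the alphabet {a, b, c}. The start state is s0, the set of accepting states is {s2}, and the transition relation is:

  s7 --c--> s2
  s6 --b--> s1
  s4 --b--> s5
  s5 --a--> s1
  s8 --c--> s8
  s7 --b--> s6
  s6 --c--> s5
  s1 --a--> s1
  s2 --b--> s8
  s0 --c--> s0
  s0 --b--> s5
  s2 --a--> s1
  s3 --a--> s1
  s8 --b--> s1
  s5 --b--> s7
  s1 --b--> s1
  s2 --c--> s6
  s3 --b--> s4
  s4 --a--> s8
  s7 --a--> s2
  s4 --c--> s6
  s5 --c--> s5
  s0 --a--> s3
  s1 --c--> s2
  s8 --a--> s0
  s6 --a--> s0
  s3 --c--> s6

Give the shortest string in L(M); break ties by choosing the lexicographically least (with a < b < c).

A breadth-first search from s0 reaches an accepting state first via the path s0 → s3 → s1 → s2 on input aac.
No string of length < 3 is accepted (BFS exhausts all shorter strings without reaching an accepting state), and aac is the lexicographically least accepting string of length 3.

aac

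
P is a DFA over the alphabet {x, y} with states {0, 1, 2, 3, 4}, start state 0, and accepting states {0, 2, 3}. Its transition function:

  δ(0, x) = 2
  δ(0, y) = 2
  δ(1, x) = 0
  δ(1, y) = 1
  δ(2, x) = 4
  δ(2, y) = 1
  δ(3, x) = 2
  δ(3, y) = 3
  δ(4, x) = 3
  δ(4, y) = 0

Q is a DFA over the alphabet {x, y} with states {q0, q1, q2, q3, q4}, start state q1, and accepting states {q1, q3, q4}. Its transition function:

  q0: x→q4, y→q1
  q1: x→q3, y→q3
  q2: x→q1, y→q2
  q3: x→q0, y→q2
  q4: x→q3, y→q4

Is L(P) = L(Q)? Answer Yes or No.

Yes

Exploring the product automaton P × Q from the start pair (0, q1), following both machines on each input symbol, reaches 5 state pairs: (0, q1), (2, q3), (4, q0), (1, q2), (3, q4).
P accepts in {0, 2, 3} and Q accepts in {q1, q3, q4}. In every reachable pair the two components are either both accepting — (0, q1), (2, q3), (3, q4) — or both non-accepting, so no string is accepted by exactly one of the machines: L(P) \ L(Q) and L(Q) \ L(P) are both empty.
Hence every string is accepted by P iff it is accepted by Q, and the two languages coincide.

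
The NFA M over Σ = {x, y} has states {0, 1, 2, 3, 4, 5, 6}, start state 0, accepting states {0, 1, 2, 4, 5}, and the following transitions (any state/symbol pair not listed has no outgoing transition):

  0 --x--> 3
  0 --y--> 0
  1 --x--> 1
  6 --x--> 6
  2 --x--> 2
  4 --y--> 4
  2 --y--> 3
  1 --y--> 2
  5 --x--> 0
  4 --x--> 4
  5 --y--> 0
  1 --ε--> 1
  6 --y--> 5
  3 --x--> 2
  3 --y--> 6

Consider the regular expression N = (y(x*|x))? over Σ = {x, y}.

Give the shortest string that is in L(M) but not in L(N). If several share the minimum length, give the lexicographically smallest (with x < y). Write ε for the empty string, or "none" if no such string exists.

xx

The string xx is accepted by M but not by N.
No shorter string lies in the difference, and xx is the lexicographically first length-2 string in L(M) \ L(N).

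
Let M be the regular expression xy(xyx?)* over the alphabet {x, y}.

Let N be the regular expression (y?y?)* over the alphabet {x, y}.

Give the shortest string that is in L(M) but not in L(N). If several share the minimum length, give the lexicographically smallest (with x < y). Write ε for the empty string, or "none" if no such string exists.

xy

The string xy is accepted by M but not by N.
No shorter string lies in the difference, and xy is the lexicographically first length-2 string in L(M) \ L(N).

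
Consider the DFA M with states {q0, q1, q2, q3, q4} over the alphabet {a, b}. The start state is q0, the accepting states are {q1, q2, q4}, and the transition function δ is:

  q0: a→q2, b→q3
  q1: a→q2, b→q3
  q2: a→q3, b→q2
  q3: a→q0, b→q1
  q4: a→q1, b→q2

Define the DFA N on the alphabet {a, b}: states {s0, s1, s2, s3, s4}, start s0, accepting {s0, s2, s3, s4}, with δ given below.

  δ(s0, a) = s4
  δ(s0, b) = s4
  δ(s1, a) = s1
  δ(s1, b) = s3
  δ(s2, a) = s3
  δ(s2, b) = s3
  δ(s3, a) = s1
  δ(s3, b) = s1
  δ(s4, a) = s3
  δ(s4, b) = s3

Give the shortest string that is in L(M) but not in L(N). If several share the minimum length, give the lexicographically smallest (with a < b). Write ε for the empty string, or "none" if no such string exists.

The string aab is accepted by M but not by N.
No shorter string lies in the difference, and aab is the lexicographically first length-3 string in L(M) \ L(N).

aab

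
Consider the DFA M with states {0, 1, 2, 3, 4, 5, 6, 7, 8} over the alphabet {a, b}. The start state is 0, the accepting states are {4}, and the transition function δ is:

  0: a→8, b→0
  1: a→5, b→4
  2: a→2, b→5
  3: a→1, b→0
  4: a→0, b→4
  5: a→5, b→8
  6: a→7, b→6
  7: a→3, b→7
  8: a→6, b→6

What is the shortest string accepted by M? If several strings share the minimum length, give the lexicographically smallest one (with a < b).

aaaaab

A breadth-first search from 0 reaches an accepting state first via the path 0 → 8 → 6 → 7 → 3 → 1 → 4 on input aaaaab.
No string of length < 6 is accepted (BFS exhausts all shorter strings without reaching an accepting state), and aaaaab is the lexicographically least accepting string of length 6.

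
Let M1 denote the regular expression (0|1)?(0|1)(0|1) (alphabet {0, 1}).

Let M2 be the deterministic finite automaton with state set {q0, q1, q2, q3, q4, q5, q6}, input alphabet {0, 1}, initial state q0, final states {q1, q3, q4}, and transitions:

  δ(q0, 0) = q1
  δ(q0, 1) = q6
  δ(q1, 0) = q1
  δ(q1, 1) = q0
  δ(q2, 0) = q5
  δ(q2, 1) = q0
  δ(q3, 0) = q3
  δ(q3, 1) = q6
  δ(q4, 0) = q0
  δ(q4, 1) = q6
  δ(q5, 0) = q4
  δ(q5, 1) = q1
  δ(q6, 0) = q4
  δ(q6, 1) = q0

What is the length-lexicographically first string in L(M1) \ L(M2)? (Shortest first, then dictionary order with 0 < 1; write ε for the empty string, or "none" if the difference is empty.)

The string 01 is accepted by M1 but not by M2.
No shorter string lies in the difference, and 01 is the lexicographically first length-2 string in L(M1) \ L(M2).

01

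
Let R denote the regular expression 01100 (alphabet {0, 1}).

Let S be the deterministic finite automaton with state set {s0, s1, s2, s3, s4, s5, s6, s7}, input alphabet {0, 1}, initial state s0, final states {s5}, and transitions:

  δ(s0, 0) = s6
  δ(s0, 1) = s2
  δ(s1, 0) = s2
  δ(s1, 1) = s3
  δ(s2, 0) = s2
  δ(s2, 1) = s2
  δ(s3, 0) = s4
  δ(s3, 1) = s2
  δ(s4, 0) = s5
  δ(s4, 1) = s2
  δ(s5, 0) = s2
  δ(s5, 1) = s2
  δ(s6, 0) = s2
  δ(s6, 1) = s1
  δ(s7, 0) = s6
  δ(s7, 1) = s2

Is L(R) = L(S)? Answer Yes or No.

Yes

Converting the expression R to a DFA (subset construction, then merging equivalent states) gives the minimal DFA with states {r0, r1, r2, r3, r4, r5, r6}, start state r0, accepting states {r6} and transitions r0: 0→r1, 1→r2; r1: 0→r2, 1→r3; r2: 0→r2, 1→r2; r3: 0→r2, 1→r4; r4: 0→r5, 1→r2; r5: 0→r6, 1→r2; r6: 0→r2, 1→r2.
Exploring the product automaton R × S from the start pair (r0, s0), following both machines on each input symbol, reaches 7 state pairs: (r0, s0), (r1, s6), (r2, s2), (r3, s1), (r4, s3), (r5, s4), (r6, s5).
R accepts in {r6} and S accepts in {s5}. In every reachable pair the two components are either both accepting — (r6, s5) — or both non-accepting, so no string is accepted by exactly one of the machines: L(R) \ L(S) and L(S) \ L(R) are both empty.
Hence every string is accepted by R iff it is accepted by S, and the two languages coincide.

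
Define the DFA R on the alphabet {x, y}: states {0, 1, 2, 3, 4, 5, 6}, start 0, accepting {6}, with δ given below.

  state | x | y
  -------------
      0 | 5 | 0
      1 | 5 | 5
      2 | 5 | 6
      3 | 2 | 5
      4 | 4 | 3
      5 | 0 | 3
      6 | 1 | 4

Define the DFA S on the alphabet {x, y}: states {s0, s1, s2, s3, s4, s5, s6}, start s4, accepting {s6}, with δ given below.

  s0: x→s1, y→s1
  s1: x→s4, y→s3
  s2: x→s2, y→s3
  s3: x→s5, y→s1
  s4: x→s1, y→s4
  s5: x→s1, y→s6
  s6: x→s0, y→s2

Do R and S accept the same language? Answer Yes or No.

Exploring the product automaton R × S from the start pair (0, s4), following both machines on each input symbol, reaches 7 state pairs: (0, s4), (5, s1), (3, s3), (2, s5), (6, s6), (1, s0), (4, s2).
R accepts in {6} and S accepts in {s6}. In every reachable pair the two components are either both accepting — (6, s6) — or both non-accepting, so no string is accepted by exactly one of the machines: L(R) \ L(S) and L(S) \ L(R) are both empty.
Hence every string is accepted by R iff it is accepted by S, and the two languages coincide.

Yes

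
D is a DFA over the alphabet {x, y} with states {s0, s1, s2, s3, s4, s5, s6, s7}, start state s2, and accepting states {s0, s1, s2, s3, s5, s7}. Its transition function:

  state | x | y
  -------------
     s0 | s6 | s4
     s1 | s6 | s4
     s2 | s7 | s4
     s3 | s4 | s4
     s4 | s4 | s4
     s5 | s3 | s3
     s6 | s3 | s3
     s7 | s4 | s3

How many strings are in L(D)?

3

The useful subgraph on states {s2, s3, s7} is acyclic, so L(D) is finite; the longest accepting path visits 3 useful states, giving maximum string length 2.
Counting accepting paths from s2 by length: 1 of length 0, 1 of length 1, 1 of length 2. Total 3.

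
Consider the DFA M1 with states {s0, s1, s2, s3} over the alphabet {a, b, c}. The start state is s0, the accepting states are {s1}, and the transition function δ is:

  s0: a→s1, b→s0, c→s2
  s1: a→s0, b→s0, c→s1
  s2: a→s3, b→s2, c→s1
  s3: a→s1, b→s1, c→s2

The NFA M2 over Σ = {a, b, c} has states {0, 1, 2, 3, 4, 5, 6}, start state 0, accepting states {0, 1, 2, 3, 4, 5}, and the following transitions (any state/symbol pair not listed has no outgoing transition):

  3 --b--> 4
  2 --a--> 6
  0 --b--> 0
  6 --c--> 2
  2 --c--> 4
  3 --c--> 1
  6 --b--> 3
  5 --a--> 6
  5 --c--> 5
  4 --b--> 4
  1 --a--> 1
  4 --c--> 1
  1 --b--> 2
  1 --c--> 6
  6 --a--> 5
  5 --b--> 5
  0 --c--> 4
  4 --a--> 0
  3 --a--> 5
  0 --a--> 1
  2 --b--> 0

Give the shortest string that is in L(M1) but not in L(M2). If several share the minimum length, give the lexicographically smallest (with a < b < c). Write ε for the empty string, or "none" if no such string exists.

ac

The string ac is accepted by M1 but not by M2.
No shorter string lies in the difference, and ac is the lexicographically first length-2 string in L(M1) \ L(M2).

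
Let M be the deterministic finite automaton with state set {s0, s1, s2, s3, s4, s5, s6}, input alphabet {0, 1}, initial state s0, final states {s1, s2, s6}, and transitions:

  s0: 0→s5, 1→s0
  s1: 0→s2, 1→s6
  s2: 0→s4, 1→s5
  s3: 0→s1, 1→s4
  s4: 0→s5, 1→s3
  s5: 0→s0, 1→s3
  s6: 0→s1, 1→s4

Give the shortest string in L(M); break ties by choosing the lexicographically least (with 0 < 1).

A breadth-first search from s0 reaches an accepting state first via the path s0 → s5 → s3 → s1 on input 010.
No string of length < 3 is accepted (BFS exhausts all shorter strings without reaching an accepting state), and 010 is the lexicographically least accepting string of length 3.

010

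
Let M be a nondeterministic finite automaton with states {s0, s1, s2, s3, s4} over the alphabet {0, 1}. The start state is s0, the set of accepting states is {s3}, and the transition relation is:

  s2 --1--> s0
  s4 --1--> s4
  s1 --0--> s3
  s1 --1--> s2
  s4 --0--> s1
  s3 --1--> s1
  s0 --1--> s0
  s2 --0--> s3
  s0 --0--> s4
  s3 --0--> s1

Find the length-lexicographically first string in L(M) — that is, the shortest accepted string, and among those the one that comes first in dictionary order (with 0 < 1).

A breadth-first search from s0 reaches an accepting state first via the path s0 → s4 → s1 → s3 on input 000.
No string of length < 3 is accepted (BFS exhausts all shorter strings without reaching an accepting state), and 000 is the lexicographically least accepting string of length 3.

000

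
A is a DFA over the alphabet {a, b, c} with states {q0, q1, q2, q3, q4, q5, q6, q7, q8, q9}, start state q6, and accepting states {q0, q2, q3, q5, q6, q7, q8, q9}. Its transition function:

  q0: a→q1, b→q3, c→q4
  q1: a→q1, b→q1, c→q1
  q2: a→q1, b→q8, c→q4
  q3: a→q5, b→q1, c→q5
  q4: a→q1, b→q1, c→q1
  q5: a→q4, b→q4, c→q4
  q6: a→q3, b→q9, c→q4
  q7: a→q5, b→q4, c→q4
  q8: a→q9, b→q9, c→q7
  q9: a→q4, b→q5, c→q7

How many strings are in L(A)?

8

The useful subgraph on states {q3, q5, q6, q7, q9} is acyclic, so L(A) is finite; the longest accepting path visits 4 useful states, giving maximum string length 3.
Counting accepting paths from q6 by length: 1 of length 0, 2 of length 1, 4 of length 2, 1 of length 3. Total 8.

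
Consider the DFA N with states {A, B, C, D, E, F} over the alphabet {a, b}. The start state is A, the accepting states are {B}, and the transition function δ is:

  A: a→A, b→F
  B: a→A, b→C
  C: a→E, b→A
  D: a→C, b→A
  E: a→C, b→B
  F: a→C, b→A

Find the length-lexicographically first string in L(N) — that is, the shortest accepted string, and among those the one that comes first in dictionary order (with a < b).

baab

A breadth-first search from A reaches an accepting state first via the path A → F → C → E → B on input baab.
No string of length < 4 is accepted (BFS exhausts all shorter strings without reaching an accepting state), and baab is the lexicographically least accepting string of length 4.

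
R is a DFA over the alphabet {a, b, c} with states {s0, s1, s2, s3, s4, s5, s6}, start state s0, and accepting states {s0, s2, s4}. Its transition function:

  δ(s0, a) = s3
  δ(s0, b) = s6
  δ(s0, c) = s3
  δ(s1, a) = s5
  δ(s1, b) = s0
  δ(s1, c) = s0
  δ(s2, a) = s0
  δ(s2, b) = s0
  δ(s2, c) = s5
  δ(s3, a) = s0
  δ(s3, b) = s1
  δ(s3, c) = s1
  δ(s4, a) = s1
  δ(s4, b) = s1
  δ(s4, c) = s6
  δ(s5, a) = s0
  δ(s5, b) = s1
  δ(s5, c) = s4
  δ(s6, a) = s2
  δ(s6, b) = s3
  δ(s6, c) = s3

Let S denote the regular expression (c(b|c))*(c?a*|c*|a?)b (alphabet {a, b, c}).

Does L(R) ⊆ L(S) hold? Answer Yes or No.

No

The empty string ε is in L(R) but not in L(S).
So L(R) ⊄ L(S).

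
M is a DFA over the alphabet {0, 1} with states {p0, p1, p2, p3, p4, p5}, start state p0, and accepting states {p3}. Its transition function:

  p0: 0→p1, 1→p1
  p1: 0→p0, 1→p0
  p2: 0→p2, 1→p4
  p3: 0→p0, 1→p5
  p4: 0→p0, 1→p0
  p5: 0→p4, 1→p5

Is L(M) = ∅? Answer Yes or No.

Yes

The states reachable from the start state are {p0, p1}.
None of the accepting states {p3} is reachable, so no string is accepted and L(M) = ∅.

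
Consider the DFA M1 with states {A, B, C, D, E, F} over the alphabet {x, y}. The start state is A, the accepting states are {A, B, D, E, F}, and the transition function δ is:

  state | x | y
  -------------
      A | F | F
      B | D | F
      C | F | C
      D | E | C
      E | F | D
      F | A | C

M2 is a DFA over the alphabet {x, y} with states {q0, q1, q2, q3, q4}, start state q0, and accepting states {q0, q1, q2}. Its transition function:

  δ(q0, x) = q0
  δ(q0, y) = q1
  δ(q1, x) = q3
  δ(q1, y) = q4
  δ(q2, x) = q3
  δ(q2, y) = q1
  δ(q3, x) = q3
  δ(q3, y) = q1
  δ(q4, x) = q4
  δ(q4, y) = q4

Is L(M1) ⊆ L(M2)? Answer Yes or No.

The string yx is in L(M1) but not in L(M2).
So L(M1) ⊄ L(M2).

No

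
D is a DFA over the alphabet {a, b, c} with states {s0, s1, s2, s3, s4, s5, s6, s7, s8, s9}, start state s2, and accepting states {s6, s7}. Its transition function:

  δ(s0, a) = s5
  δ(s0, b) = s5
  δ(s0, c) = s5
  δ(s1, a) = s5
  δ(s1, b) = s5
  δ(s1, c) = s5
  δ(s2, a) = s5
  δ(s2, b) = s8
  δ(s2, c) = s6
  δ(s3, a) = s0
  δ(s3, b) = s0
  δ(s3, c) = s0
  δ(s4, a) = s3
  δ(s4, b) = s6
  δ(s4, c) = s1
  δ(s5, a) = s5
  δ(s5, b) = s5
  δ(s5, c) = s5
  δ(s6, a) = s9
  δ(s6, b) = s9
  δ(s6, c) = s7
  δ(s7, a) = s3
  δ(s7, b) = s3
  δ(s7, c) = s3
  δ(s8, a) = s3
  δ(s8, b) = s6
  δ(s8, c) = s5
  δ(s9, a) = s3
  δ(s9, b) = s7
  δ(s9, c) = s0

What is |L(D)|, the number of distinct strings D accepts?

8

The useful subgraph on states {s2, s6, s7, s8, s9} is acyclic, so L(D) is finite; the longest accepting path visits 5 useful states, giving maximum string length 4.
Counting accepting paths from s2 by length: 1 of length 1, 2 of length 2, 3 of length 3, 2 of length 4. Total 8.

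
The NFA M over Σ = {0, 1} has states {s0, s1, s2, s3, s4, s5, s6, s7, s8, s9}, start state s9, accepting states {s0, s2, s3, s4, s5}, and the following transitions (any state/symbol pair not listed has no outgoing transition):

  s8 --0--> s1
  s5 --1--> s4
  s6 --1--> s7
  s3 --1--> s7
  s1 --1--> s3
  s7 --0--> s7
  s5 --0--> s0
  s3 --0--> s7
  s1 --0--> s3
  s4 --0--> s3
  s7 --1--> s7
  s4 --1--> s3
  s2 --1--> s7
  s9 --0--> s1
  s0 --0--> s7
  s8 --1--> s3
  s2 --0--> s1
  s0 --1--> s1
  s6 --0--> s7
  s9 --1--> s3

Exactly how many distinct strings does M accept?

The useful subgraph on states {s1, s3, s9} is acyclic, so L(M) is finite; the longest accepting path visits 3 useful states, giving maximum string length 2.
Counting accepting paths from s9 by length: 1 of length 1, 2 of length 2. Total 3.

3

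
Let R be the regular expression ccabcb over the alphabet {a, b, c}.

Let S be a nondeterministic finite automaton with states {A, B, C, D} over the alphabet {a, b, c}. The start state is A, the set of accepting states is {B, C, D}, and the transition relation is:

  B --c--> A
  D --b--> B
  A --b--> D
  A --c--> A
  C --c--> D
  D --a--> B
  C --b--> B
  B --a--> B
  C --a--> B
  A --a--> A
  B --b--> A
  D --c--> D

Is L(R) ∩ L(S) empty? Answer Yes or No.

No

The string ccabcb is accepted by both R and S.
Hence L(R) ∩ L(S) ≠ ∅.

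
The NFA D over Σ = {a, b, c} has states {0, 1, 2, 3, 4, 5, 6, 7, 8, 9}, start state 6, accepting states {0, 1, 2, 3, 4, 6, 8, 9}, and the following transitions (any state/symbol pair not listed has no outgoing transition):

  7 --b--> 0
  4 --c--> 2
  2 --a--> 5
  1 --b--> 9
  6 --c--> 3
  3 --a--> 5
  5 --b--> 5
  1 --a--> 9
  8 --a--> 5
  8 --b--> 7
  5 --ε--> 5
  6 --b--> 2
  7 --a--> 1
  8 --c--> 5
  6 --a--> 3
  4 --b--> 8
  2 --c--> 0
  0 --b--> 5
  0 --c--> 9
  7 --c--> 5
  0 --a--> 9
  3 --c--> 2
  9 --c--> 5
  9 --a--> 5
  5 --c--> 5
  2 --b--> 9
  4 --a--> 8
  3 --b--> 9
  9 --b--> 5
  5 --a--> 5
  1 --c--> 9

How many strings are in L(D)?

The useful subgraph on states {0, 2, 3, 6, 9} is acyclic, so L(D) is finite; the longest accepting path visits 5 useful states, giving maximum string length 4.
Counting accepting paths from 6 by length: 1 of length 0, 3 of length 1, 6 of length 2, 6 of length 3, 4 of length 4. Total 20.

20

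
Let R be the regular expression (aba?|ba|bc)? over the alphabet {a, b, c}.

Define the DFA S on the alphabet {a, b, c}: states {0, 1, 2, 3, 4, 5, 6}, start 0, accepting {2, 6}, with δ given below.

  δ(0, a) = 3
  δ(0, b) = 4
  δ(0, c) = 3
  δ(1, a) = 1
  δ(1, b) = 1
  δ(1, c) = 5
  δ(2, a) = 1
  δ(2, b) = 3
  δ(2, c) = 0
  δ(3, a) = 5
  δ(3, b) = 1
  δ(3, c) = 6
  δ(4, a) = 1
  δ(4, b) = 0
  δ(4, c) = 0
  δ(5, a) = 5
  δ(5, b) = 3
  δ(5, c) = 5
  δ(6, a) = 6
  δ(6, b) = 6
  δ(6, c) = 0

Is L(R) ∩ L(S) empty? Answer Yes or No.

Converting the expression R to a DFA (subset construction, then merging equivalent states) gives the minimal DFA with states {r0, r1, r2, r3, r4, r5}, start state r0, accepting states {r0, r4, r5} and transitions r0: a→r1, b→r2, c→r3; r1: a→r3, b→r4, c→r3; r2: a→r5, b→r3, c→r5; r3: a→r3, b→r3, c→r3; r4: a→r5, b→r3, c→r3; r5: a→r3, b→r3, c→r3.
Exploring the product automaton R × S from the start pair (r0, 0), following both machines on each input symbol, reaches 12 state pairs: (r0, 0), (r1, 3), (r2, 4), (r3, 3), (r3, 5), (r4, 1), (r3, 6), (r5, 1), (r3, 0), (r5, 0), (r3, 1), (r3, 4).
R accepts in {r0, r4, r5} and S accepts in {2, 6}; no reachable pair has both components accepting, so no string drives both machines to acceptance simultaneously and L(R) ∩ L(S) = ∅.
So no string is accepted by both, and the intersection is empty.

Yes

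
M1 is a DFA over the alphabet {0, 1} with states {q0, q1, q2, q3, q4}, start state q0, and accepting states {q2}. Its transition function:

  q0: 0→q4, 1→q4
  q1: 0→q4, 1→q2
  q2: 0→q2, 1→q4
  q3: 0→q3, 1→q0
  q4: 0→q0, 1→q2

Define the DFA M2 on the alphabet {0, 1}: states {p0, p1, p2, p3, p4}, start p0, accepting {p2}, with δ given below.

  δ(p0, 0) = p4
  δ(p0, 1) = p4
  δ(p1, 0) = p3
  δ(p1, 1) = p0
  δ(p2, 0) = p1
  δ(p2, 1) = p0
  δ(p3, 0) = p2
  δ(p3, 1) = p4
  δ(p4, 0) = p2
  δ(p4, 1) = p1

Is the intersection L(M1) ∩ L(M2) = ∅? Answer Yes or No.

No

The string 0100 is accepted by both M1 and M2.
Hence L(M1) ∩ L(M2) ≠ ∅.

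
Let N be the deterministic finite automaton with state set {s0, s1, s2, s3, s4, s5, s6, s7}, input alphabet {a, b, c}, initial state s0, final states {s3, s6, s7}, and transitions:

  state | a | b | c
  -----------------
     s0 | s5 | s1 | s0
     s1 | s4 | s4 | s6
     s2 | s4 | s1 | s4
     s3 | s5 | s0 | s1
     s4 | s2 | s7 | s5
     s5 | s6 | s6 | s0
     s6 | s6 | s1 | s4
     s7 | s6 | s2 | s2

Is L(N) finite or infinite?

State s0 is reachable from the start and can reach an accepting state, and it lies on the cycle s0 → s0.
Traversing that cycle any number of times yields accepted strings of unbounded length, so the language is infinite.

infinite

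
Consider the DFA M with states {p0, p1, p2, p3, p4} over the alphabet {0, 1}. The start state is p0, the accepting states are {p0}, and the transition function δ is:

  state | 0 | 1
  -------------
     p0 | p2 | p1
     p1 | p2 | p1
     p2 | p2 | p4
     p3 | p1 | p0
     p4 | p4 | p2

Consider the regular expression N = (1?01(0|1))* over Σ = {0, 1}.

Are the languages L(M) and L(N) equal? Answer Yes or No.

No

The string 010 is accepted by N but rejected by M.
So L(M) ≠ L(N).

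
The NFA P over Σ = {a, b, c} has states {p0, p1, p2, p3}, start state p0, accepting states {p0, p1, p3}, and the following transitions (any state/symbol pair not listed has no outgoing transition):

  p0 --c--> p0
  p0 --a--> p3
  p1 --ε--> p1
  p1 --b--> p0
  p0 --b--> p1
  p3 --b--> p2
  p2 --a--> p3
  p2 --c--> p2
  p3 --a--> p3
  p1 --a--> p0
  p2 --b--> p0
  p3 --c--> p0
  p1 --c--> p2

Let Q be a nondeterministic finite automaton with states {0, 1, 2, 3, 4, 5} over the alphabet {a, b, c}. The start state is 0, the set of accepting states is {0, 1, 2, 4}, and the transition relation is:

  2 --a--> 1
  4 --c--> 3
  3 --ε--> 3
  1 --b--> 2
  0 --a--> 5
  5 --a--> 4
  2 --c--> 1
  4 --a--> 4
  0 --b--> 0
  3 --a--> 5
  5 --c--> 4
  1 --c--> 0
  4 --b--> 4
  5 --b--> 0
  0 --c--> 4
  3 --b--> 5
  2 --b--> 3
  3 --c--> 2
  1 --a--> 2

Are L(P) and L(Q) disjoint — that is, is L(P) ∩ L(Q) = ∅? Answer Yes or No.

The empty string ε is accepted by both P and Q.
Hence L(P) ∩ L(Q) ≠ ∅.

No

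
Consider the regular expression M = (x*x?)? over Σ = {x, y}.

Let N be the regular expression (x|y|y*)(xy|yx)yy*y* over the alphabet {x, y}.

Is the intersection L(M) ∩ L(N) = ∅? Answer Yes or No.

Converting the expression M to a DFA (subset construction, then merging equivalent states) gives the minimal DFA with states {m0, m1}, start state m0, accepting states {m0} and transitions m0: x→m0, y→m1; m1: x→m1, y→m1.
Converting the expression N to a DFA (subset construction, then merging equivalent states) gives the minimal DFA with states {n0, n1, n2, n3, n4, n5, n6, n7}, start state n0, accepting states {n7} and transitions n0: x→n1, y→n2; n1: x→n3, y→n4; n2: x→n5, y→n2; n3: x→n6, y→n5; n4: x→n5, y→n7; n5: x→n6, y→n7; n6: x→n6, y→n6; n7: x→n6, y→n7.
Exploring the product automaton M × N from the start pair (m0, n0), following both machines on each input symbol, reaches 9 state pairs: (m0, n0), (m0, n1), (m1, n2), (m0, n3), (m1, n4), (m1, n5), (m0, n6), (m1, n7), (m1, n6).
M accepts in {m0} and N accepts in {n7}; no reachable pair has both components accepting, so no string drives both machines to acceptance simultaneously and L(M) ∩ L(N) = ∅.
So no string is accepted by both, and the intersection is empty.

Yes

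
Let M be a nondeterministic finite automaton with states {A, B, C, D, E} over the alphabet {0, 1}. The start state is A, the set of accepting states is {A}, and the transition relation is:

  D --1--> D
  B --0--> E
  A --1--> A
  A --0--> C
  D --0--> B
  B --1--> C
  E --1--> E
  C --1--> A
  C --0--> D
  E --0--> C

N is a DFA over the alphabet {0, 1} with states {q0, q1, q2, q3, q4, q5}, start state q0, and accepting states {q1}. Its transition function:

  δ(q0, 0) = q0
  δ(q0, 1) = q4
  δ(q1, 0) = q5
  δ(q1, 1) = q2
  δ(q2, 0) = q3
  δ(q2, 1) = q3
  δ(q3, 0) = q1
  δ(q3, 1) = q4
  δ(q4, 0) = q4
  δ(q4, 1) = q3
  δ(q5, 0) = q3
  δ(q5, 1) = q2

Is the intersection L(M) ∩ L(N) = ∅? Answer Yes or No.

Yes

Exploring the product automaton M × N from the start pair (A, q0), following both machines on each input symbol, reaches 27 state pairs: (A, q0), (C, q0), (A, q4), (D, q0), (C, q4), (A, q3), (B, q0), (D, q4), (C, q1), (E, q0), (B, q4), (D, q3), (D, q5), (A, q2), (E, q4), (C, q3), (B, q1), (B, q3), (D, q2), (E, q3), (D, q1), (E, q5), (C, q2), (E, q1), (B, q5), (E, q2), (C, q5).
M accepts in {A} and N accepts in {q1}; no reachable pair has both components accepting, so no string drives both machines to acceptance simultaneously and L(M) ∩ L(N) = ∅.
So no string is accepted by both, and the intersection is empty.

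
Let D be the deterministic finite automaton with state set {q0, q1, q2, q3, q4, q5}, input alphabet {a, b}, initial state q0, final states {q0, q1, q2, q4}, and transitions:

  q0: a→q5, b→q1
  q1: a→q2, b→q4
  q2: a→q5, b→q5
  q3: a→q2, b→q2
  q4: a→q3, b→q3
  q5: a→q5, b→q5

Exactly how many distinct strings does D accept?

The useful subgraph on states {q0, q1, q2, q3, q4} is acyclic, so L(D) is finite; the longest accepting path visits 5 useful states, giving maximum string length 4.
Counting accepting paths from q0 by length: 1 of length 0, 1 of length 1, 2 of length 2, 4 of length 4. Total 8.

8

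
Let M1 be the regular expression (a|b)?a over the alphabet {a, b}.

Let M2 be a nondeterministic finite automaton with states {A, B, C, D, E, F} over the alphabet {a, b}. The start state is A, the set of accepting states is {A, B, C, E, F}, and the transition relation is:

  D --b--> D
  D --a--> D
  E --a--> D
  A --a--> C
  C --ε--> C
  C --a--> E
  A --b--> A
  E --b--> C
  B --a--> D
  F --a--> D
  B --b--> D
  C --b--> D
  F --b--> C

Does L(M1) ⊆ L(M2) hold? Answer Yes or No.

Yes

Converting the expression M1 to a DFA (subset construction, then merging equivalent states) gives the minimal DFA with states {r0, r1, r2, r3, r4}, start state r0, accepting states {r1, r3} and transitions r0: a→r1, b→r2; r1: a→r3, b→r4; r2: a→r3, b→r4; r3: a→r4, b→r4; r4: a→r4, b→r4.
Exploring the product automaton M1 × M2 from the start pair (r0, A), following both machines on each input symbol, reaches 9 state pairs: (r0, A), (r1, C), (r2, A), (r3, E), (r4, D), (r3, C), (r4, A), (r4, C), (r4, E).
M1 accepts in {r1, r3} and M2 accepts in {A, B, C, E, F}. The reachable pairs whose M1-component is accepting are (r1, C), (r3, E), (r3, C); in each of them the M2-component is accepting too, so the product for L(M1) \ L(M2) (M1-component accepting, M2-component rejecting) has no reachable accepting pair and the difference is empty.
Hence every string in L(M1) is also in L(M2).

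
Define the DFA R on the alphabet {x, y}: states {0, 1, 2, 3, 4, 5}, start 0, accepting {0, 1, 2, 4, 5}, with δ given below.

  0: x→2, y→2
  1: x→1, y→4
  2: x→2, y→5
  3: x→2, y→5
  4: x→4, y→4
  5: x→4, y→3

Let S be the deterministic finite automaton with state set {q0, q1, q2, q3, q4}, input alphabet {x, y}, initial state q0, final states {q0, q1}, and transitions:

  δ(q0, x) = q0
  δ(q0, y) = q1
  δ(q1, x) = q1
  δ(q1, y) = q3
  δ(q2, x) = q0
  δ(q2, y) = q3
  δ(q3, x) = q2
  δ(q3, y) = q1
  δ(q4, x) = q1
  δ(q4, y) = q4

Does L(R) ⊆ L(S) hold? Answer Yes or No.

The string yy is in L(R) but not in L(S).
So L(R) ⊄ L(S).

No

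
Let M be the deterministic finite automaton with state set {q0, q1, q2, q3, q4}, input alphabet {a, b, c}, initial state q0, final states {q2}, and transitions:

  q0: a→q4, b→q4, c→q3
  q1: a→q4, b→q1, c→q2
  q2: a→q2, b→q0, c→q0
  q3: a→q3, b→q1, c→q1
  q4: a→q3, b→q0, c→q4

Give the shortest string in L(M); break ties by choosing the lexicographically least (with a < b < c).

A breadth-first search from q0 reaches an accepting state first via the path q0 → q3 → q1 → q2 on input cbc.
No string of length < 3 is accepted (BFS exhausts all shorter strings without reaching an accepting state), and cbc is the lexicographically least accepting string of length 3.

cbc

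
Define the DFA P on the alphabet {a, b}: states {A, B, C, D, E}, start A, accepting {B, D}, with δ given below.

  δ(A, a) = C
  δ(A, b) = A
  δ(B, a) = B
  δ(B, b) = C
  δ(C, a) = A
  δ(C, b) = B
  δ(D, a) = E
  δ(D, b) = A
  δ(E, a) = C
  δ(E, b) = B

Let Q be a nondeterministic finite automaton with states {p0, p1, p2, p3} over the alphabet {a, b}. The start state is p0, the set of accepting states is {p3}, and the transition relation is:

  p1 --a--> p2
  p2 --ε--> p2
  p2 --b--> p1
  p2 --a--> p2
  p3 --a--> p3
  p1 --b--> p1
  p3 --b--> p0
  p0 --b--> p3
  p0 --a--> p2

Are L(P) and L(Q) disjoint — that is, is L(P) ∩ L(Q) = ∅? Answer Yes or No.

Exploring the product automaton P × Q from the start pair (A, p0), following both machines on each input symbol, reaches 10 state pairs: (A, p0), (C, p2), (A, p3), (A, p2), (B, p1), (C, p3), (A, p1), (B, p2), (C, p1), (B, p0).
P accepts in {B, D} and Q accepts in {p3}; no reachable pair has both components accepting, so no string drives both machines to acceptance simultaneously and L(P) ∩ L(Q) = ∅.
So no string is accepted by both, and the intersection is empty.

Yes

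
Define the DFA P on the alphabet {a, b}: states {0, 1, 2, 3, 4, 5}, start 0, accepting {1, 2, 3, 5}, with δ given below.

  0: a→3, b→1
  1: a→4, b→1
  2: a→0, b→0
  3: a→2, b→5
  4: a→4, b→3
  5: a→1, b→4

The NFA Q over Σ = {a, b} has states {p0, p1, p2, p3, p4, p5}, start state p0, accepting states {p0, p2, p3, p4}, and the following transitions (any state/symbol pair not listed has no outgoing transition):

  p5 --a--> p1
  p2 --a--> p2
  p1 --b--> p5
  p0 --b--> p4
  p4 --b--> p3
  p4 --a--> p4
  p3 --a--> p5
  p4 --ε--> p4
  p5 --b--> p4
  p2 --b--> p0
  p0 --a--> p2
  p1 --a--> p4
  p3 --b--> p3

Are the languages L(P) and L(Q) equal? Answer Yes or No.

No

The string baba is accepted by P but rejected by Q.
So L(P) ≠ L(Q).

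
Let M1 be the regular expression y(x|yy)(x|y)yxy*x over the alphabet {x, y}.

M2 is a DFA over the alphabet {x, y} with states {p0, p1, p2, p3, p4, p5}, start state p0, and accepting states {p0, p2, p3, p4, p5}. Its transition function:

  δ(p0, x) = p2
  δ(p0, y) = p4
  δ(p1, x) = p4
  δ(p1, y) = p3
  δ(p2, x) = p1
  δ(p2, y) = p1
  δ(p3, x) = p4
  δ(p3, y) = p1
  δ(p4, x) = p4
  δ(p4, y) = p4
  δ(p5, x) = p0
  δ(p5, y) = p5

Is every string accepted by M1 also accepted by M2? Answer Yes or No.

Converting the expression M1 to a DFA (subset construction, then merging equivalent states) gives the minimal DFA with states {r0, r1, r2, r3, r4, r5, r6, r7, r8}, start state r0, accepting states {r8} and transitions r0: x→r1, y→r2; r1: x→r1, y→r1; r2: x→r3, y→r4; r3: x→r5, y→r5; r4: x→r1, y→r3; r5: x→r1, y→r6; r6: x→r7, y→r1; r7: x→r8, y→r7; r8: x→r1, y→r1.
Exploring the product automaton M1 × M2 from the start pair (r0, p0), following both machines on each input symbol, reaches 12 state pairs: (r0, p0), (r1, p2), (r2, p4), (r1, p1), (r3, p4), (r4, p4), (r1, p4), (r1, p3), (r5, p4), (r6, p4), (r7, p4), (r8, p4).
M1 accepts in {r8} and M2 accepts in {p0, p2, p3, p4, p5}. The reachable pairs whose M1-component is accepting are (r8, p4); in each of them the M2-component is accepting too, so the product for L(M1) \ L(M2) (M1-component accepting, M2-component rejecting) has no reachable accepting pair and the difference is empty.
Hence every string in L(M1) is also in L(M2).

Yes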